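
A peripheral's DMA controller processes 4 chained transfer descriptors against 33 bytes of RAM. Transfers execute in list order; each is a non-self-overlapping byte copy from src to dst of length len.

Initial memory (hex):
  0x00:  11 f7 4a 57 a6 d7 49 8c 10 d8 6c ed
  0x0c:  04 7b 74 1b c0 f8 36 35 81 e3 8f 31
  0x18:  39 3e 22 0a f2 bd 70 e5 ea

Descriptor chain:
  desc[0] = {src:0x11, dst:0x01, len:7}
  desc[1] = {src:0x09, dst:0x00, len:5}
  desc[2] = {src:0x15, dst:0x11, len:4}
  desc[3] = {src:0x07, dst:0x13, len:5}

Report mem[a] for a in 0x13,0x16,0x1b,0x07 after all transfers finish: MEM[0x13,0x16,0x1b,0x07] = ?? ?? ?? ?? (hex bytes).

MEM[0x13,0x16,0x1b,0x07] = 31 6c 0a 31

  after D0: wrote 7B at 0x01 = f8363581e38f31
  after D1: wrote 5B at 0x00 = d86ced047b
  after D2: wrote 4B at 0x11 = e38f3139
  after D3: wrote 5B at 0x13 = 3110d86ced
query mem[0x13]=0x31, mem[0x16]=0x6c, mem[0x1b]=0x0a, mem[0x07]=0x31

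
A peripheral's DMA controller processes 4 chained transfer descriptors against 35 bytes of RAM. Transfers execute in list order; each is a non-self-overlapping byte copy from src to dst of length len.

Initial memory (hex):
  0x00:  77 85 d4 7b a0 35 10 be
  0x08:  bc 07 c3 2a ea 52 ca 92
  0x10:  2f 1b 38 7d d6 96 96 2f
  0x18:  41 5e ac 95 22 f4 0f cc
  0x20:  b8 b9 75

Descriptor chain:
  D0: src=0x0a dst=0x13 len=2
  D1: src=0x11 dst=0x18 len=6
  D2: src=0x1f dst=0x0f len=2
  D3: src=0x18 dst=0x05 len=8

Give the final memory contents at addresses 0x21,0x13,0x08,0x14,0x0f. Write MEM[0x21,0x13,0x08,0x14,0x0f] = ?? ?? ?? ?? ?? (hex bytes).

MEM[0x21,0x13,0x08,0x14,0x0f] = b9 c3 2a 2a cc

#0 dst[0x13+2] := {0xc3,0x2a}
#1 dst[0x18+6] := {0x1b,0x38,0xc3,0x2a,0x96,0x96}
#2 dst[0x0f+2] := {0xcc,0xb8}
#3 dst[0x05+8] := {0x1b,0x38,0xc3,0x2a,0x96,0x96,0x0f,0xcc}
query mem[0x21]=0xb9, mem[0x13]=0xc3, mem[0x08]=0x2a, mem[0x14]=0x2a, mem[0x0f]=0xcc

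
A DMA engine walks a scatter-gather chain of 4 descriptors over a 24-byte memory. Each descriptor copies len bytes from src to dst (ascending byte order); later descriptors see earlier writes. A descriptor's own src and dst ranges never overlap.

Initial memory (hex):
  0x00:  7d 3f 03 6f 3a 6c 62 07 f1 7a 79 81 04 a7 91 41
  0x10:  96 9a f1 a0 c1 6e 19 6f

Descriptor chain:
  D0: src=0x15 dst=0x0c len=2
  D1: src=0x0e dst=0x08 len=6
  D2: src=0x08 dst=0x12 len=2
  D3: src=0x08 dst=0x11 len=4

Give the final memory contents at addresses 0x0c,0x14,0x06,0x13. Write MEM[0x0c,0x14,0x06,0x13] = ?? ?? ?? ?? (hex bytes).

MEM[0x0c,0x14,0x06,0x13] = f1 9a 62 96

[0] 0x15->0x0c len=2 : 6e 19
[1] 0x0e->0x08 len=6 : 91 41 96 9a f1 a0
[2] 0x08->0x12 len=2 : 91 41
[3] 0x08->0x11 len=4 : 91 41 96 9a
query mem[0x0c]=0xf1, mem[0x14]=0x9a, mem[0x06]=0x62, mem[0x13]=0x96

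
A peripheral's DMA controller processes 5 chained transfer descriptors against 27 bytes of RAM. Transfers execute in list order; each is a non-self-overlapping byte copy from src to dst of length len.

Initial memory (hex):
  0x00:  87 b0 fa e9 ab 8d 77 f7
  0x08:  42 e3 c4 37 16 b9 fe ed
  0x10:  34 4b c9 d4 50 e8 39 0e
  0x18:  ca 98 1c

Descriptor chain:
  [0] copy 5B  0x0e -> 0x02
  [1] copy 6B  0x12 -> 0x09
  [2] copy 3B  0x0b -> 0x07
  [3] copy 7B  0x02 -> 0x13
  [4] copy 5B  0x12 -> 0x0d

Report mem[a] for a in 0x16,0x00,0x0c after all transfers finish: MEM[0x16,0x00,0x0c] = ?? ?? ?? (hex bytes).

#0 dst[0x02+5] := {0xfe,0xed,0x34,0x4b,0xc9}
#1 dst[0x09+6] := {0xc9,0xd4,0x50,0xe8,0x39,0x0e}
#2 dst[0x07+3] := {0x50,0xe8,0x39}
#3 dst[0x13+7] := {0xfe,0xed,0x34,0x4b,0xc9,0x50,0xe8}
#4 dst[0x0d+5] := {0xc9,0xfe,0xed,0x34,0x4b}
query mem[0x16]=0x4b, mem[0x00]=0x87, mem[0x0c]=0xe8

MEM[0x16,0x00,0x0c] = 4b 87 e8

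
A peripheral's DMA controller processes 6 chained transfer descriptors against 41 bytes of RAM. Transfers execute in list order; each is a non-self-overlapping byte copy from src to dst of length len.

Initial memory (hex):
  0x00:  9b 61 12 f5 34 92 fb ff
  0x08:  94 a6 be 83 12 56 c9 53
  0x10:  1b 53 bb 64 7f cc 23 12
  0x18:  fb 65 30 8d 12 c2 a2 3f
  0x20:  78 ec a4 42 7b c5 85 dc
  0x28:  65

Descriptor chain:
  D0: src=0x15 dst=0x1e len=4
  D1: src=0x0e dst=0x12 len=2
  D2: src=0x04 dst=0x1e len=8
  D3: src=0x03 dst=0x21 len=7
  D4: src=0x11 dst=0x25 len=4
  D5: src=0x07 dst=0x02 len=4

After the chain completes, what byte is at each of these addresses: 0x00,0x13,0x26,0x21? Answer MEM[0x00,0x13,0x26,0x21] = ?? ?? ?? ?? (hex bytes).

#0 dst[0x1e+4] := {0xcc,0x23,0x12,0xfb}
#1 dst[0x12+2] := {0xc9,0x53}
#2 dst[0x1e+8] := {0x34,0x92,0xfb,0xff,0x94,0xa6,0xbe,0x83}
#3 dst[0x21+7] := {0xf5,0x34,0x92,0xfb,0xff,0x94,0xa6}
#4 dst[0x25+4] := {0x53,0xc9,0x53,0x7f}
#5 dst[0x02+4] := {0xff,0x94,0xa6,0xbe}
query mem[0x00]=0x9b, mem[0x13]=0x53, mem[0x26]=0xc9, mem[0x21]=0xf5

MEM[0x00,0x13,0x26,0x21] = 9b 53 c9 f5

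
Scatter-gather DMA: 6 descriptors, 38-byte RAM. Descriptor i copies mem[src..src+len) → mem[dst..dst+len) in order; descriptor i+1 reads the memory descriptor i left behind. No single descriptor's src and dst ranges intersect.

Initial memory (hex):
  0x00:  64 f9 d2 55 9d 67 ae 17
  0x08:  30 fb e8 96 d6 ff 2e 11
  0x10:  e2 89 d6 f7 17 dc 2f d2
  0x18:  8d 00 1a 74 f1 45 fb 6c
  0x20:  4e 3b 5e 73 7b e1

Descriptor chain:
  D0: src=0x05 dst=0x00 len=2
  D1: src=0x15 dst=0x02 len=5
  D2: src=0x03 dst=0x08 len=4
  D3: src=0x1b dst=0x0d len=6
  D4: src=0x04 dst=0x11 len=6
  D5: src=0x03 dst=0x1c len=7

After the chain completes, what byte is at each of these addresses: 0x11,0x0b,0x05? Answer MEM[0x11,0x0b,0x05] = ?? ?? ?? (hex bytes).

#0 dst[0x00+2] := {0x67,0xae}
#1 dst[0x02+5] := {0xdc,0x2f,0xd2,0x8d,0x00}
#2 dst[0x08+4] := {0x2f,0xd2,0x8d,0x00}
#3 dst[0x0d+6] := {0x74,0xf1,0x45,0xfb,0x6c,0x4e}
#4 dst[0x11+6] := {0xd2,0x8d,0x00,0x17,0x2f,0xd2}
#5 dst[0x1c+7] := {0x2f,0xd2,0x8d,0x00,0x17,0x2f,0xd2}
query mem[0x11]=0xd2, mem[0x0b]=0x00, mem[0x05]=0x8d

MEM[0x11,0x0b,0x05] = d2 00 8d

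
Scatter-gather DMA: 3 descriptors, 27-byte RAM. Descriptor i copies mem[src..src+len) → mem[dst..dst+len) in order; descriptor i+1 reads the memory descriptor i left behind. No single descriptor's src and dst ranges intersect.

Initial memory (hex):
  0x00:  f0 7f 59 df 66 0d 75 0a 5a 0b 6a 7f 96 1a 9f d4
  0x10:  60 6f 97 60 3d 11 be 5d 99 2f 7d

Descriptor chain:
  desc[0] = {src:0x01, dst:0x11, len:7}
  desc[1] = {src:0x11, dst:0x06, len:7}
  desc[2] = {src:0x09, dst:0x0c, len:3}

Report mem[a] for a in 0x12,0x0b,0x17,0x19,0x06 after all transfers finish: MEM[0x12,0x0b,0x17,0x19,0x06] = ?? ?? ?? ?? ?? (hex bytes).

MEM[0x12,0x0b,0x17,0x19,0x06] = 59 75 0a 2f 7f

#0 dst[0x11+7] := {0x7f,0x59,0xdf,0x66,0x0d,0x75,0x0a}
#1 dst[0x06+7] := {0x7f,0x59,0xdf,0x66,0x0d,0x75,0x0a}
#2 dst[0x0c+3] := {0x66,0x0d,0x75}
query mem[0x12]=0x59, mem[0x0b]=0x75, mem[0x17]=0x0a, mem[0x19]=0x2f, mem[0x06]=0x7f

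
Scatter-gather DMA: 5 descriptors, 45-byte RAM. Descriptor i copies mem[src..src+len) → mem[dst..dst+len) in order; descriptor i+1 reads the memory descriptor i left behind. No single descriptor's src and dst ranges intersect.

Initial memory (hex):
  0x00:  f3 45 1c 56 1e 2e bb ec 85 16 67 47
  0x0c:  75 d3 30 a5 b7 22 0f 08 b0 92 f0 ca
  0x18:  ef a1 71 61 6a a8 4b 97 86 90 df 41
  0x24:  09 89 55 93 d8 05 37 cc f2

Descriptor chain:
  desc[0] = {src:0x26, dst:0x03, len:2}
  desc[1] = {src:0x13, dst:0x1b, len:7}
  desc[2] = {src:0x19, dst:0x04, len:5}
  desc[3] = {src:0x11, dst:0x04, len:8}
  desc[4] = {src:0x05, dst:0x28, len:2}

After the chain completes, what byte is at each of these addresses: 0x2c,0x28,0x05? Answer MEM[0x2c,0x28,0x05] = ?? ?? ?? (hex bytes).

D0: mem[0x03..0x04] <- [55 93]
D1: mem[0x1b..0x21] <- [08 b0 92 f0 ca ef a1]
D2: mem[0x04..0x08] <- [a1 71 08 b0 92]
D3: mem[0x04..0x0b] <- [22 0f 08 b0 92 f0 ca ef]
D4: mem[0x28..0x29] <- [0f 08]
query mem[0x2c]=0xf2, mem[0x28]=0x0f, mem[0x05]=0x0f

MEM[0x2c,0x28,0x05] = f2 0f 0f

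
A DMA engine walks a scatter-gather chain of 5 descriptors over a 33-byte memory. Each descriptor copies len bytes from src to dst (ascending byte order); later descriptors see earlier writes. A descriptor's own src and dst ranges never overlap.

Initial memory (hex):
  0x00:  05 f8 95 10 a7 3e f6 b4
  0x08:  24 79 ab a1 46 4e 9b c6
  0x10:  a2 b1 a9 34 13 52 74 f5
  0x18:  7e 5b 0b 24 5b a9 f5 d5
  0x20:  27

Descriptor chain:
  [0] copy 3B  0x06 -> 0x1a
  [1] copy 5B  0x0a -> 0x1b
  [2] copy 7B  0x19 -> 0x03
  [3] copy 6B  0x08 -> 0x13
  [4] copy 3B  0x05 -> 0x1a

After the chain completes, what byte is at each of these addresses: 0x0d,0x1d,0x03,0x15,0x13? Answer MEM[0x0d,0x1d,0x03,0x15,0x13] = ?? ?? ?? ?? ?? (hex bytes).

[0] 0x06->0x1a len=3 : f6 b4 24
[1] 0x0a->0x1b len=5 : ab a1 46 4e 9b
[2] 0x19->0x03 len=7 : 5b f6 ab a1 46 4e 9b
[3] 0x08->0x13 len=6 : 4e 9b ab a1 46 4e
[4] 0x05->0x1a len=3 : ab a1 46
query mem[0x0d]=0x4e, mem[0x1d]=0x46, mem[0x03]=0x5b, mem[0x15]=0xab, mem[0x13]=0x4e

MEM[0x0d,0x1d,0x03,0x15,0x13] = 4e 46 5b ab 4e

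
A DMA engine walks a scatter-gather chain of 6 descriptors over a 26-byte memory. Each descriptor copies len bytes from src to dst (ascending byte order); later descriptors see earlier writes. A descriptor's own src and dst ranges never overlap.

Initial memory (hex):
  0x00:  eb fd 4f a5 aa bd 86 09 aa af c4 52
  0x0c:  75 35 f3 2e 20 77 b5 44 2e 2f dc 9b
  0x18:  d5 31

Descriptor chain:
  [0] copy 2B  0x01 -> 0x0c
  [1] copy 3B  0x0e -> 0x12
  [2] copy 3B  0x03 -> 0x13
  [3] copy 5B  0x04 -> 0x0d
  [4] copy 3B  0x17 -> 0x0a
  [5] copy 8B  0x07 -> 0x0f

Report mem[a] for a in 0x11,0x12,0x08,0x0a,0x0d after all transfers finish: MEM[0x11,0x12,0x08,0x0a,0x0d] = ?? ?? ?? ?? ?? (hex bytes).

D0: mem[0x0c..0x0d] <- [fd 4f]
D1: mem[0x12..0x14] <- [f3 2e 20]
D2: mem[0x13..0x15] <- [a5 aa bd]
D3: mem[0x0d..0x11] <- [aa bd 86 09 aa]
D4: mem[0x0a..0x0c] <- [9b d5 31]
D5: mem[0x0f..0x16] <- [09 aa af 9b d5 31 aa bd]
query mem[0x11]=0xaf, mem[0x12]=0x9b, mem[0x08]=0xaa, mem[0x0a]=0x9b, mem[0x0d]=0xaa

MEM[0x11,0x12,0x08,0x0a,0x0d] = af 9b aa 9b aa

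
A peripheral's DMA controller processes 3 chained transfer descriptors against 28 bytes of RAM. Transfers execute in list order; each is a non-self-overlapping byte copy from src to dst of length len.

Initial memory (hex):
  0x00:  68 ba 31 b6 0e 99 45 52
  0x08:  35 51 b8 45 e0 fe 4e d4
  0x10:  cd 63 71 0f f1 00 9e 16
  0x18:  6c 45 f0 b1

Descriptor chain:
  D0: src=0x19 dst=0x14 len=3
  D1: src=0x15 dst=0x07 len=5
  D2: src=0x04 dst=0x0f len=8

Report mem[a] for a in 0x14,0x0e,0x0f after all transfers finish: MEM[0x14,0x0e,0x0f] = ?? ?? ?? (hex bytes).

MEM[0x14,0x0e,0x0f] = 16 4e 0e

D0: mem[0x14..0x16] <- [45 f0 b1]
D1: mem[0x07..0x0b] <- [f0 b1 16 6c 45]
D2: mem[0x0f..0x16] <- [0e 99 45 f0 b1 16 6c 45]
query mem[0x14]=0x16, mem[0x0e]=0x4e, mem[0x0f]=0x0e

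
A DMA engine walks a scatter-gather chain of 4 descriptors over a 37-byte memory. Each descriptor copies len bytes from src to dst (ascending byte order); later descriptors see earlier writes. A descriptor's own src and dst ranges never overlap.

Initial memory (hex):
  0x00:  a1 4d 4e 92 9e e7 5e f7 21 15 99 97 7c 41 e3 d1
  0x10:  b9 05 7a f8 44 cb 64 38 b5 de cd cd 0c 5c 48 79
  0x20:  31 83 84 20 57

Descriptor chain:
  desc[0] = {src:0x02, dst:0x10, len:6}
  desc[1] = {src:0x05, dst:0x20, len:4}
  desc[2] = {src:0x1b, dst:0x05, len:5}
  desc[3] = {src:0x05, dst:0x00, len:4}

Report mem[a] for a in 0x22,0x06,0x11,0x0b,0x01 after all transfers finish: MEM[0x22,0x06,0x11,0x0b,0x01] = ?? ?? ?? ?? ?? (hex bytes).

MEM[0x22,0x06,0x11,0x0b,0x01] = f7 0c 92 97 0c

D0: mem[0x10..0x15] <- [4e 92 9e e7 5e f7]
D1: mem[0x20..0x23] <- [e7 5e f7 21]
D2: mem[0x05..0x09] <- [cd 0c 5c 48 79]
D3: mem[0x00..0x03] <- [cd 0c 5c 48]
query mem[0x22]=0xf7, mem[0x06]=0x0c, mem[0x11]=0x92, mem[0x0b]=0x97, mem[0x01]=0x0c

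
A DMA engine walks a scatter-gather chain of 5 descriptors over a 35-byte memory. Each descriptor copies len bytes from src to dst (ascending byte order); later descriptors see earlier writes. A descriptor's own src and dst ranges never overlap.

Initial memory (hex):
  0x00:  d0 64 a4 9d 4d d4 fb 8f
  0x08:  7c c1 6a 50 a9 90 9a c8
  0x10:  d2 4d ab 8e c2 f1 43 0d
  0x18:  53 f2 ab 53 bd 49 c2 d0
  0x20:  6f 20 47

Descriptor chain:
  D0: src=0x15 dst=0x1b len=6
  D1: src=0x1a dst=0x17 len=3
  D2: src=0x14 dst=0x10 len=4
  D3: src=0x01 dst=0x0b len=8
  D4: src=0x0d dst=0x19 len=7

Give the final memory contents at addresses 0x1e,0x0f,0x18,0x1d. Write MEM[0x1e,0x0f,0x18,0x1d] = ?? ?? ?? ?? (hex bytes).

  after D0: wrote 6B at 0x1b = f1430d53f2ab
  after D1: wrote 3B at 0x17 = abf143
  after D2: wrote 4B at 0x10 = c2f143ab
  after D3: wrote 8B at 0x0b = 64a49d4dd4fb8f7c
  after D4: wrote 7B at 0x19 = 9d4dd4fb8f7cab
query mem[0x1e]=0x7c, mem[0x0f]=0xd4, mem[0x18]=0xf1, mem[0x1d]=0x8f

MEM[0x1e,0x0f,0x18,0x1d] = 7c d4 f1 8f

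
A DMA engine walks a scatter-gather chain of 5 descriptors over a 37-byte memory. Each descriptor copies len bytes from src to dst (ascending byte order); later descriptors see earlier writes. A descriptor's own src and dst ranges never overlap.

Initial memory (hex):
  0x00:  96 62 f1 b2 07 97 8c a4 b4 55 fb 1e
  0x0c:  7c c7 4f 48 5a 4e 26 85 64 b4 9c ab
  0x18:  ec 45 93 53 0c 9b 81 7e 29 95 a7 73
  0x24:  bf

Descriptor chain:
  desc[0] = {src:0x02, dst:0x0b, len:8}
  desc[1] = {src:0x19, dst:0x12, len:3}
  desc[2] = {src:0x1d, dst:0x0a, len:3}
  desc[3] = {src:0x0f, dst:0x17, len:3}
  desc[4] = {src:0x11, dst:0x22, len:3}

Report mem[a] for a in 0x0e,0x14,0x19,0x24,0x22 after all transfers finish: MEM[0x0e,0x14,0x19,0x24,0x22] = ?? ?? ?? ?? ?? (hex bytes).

#0 dst[0x0b+8] := {0xf1,0xb2,0x07,0x97,0x8c,0xa4,0xb4,0x55}
#1 dst[0x12+3] := {0x45,0x93,0x53}
#2 dst[0x0a+3] := {0x9b,0x81,0x7e}
#3 dst[0x17+3] := {0x8c,0xa4,0xb4}
#4 dst[0x22+3] := {0xb4,0x45,0x93}
query mem[0x0e]=0x97, mem[0x14]=0x53, mem[0x19]=0xb4, mem[0x24]=0x93, mem[0x22]=0xb4

MEM[0x0e,0x14,0x19,0x24,0x22] = 97 53 b4 93 b4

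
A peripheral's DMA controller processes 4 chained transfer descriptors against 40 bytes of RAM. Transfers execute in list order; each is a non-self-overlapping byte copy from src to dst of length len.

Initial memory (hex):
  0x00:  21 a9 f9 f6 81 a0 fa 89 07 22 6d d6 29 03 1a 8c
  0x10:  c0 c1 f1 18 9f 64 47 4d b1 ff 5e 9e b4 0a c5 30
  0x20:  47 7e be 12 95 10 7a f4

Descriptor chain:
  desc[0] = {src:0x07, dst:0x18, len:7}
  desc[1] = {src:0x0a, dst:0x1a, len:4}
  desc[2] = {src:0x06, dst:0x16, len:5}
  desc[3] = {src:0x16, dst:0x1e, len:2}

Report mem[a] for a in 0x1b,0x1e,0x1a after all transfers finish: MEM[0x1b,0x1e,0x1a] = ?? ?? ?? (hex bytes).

MEM[0x1b,0x1e,0x1a] = d6 fa 6d

[0] 0x07->0x18 len=7 : 89 07 22 6d d6 29 03
[1] 0x0a->0x1a len=4 : 6d d6 29 03
[2] 0x06->0x16 len=5 : fa 89 07 22 6d
[3] 0x16->0x1e len=2 : fa 89
query mem[0x1b]=0xd6, mem[0x1e]=0xfa, mem[0x1a]=0x6d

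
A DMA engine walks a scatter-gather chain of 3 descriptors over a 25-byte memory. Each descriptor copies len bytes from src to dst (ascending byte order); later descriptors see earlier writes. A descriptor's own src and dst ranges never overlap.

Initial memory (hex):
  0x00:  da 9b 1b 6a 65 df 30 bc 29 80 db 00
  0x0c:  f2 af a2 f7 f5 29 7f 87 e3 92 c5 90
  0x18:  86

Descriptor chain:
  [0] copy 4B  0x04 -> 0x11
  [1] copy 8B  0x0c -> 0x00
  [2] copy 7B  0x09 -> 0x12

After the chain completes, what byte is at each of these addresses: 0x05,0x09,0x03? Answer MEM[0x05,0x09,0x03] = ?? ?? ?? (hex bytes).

[0] 0x04->0x11 len=4 : 65 df 30 bc
[1] 0x0c->0x00 len=8 : f2 af a2 f7 f5 65 df 30
[2] 0x09->0x12 len=7 : 80 db 00 f2 af a2 f7
query mem[0x05]=0x65, mem[0x09]=0x80, mem[0x03]=0xf7

MEM[0x05,0x09,0x03] = 65 80 f7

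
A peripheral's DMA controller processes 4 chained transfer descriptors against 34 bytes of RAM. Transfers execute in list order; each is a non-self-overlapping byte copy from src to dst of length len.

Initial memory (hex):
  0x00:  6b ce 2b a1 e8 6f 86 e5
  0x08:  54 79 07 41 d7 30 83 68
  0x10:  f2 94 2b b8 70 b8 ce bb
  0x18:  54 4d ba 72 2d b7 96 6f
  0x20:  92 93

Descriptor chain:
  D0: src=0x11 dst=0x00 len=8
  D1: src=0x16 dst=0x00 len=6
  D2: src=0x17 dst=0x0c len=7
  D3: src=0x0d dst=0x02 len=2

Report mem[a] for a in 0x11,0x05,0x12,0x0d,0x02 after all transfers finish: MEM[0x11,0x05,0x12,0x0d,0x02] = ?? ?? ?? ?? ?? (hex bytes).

  after D0: wrote 8B at 0x00 = 942bb870b8cebb54
  after D1: wrote 6B at 0x00 = cebb544dba72
  after D2: wrote 7B at 0x0c = bb544dba722db7
  after D3: wrote 2B at 0x02 = 544d
query mem[0x11]=0x2d, mem[0x05]=0x72, mem[0x12]=0xb7, mem[0x0d]=0x54, mem[0x02]=0x54

MEM[0x11,0x05,0x12,0x0d,0x02] = 2d 72 b7 54 54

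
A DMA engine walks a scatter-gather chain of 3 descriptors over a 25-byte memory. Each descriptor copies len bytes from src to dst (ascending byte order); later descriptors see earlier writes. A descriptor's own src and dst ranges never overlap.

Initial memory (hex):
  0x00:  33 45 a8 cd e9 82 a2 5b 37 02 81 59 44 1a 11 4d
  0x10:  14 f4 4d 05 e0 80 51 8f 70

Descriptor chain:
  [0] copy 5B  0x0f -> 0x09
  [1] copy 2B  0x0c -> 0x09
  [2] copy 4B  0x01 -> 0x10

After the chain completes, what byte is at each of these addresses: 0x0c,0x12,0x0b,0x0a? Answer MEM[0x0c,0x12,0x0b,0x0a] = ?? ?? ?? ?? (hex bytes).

MEM[0x0c,0x12,0x0b,0x0a] = 4d cd f4 05

#0 dst[0x09+5] := {0x4d,0x14,0xf4,0x4d,0x05}
#1 dst[0x09+2] := {0x4d,0x05}
#2 dst[0x10+4] := {0x45,0xa8,0xcd,0xe9}
query mem[0x0c]=0x4d, mem[0x12]=0xcd, mem[0x0b]=0xf4, mem[0x0a]=0x05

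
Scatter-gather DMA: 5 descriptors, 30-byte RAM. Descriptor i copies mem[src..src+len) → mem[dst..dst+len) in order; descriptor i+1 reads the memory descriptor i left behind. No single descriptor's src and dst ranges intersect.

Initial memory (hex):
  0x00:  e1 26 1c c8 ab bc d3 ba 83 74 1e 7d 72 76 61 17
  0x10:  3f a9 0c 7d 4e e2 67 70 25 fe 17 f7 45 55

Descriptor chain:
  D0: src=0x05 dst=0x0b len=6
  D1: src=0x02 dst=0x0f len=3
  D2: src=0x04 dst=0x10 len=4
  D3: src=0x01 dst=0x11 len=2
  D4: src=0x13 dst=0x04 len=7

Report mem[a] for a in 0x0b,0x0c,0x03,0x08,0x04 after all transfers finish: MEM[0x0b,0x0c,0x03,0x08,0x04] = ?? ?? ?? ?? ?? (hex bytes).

MEM[0x0b,0x0c,0x03,0x08,0x04] = bc d3 c8 70 ba

D0: mem[0x0b..0x10] <- [bc d3 ba 83 74 1e]
D1: mem[0x0f..0x11] <- [1c c8 ab]
D2: mem[0x10..0x13] <- [ab bc d3 ba]
D3: mem[0x11..0x12] <- [26 1c]
D4: mem[0x04..0x0a] <- [ba 4e e2 67 70 25 fe]
query mem[0x0b]=0xbc, mem[0x0c]=0xd3, mem[0x03]=0xc8, mem[0x08]=0x70, mem[0x04]=0xba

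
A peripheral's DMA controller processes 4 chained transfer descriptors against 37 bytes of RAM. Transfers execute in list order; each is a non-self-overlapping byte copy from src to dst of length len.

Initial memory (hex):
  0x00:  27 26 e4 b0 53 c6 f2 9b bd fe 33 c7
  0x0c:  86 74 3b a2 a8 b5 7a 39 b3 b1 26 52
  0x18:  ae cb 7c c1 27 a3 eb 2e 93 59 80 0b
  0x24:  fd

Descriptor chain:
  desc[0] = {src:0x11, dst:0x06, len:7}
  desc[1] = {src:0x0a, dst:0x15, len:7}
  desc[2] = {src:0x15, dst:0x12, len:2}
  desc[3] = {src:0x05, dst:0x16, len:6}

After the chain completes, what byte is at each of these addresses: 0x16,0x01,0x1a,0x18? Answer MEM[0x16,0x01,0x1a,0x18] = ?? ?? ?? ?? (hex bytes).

MEM[0x16,0x01,0x1a,0x18] = c6 26 b3 7a

D0: mem[0x06..0x0c] <- [b5 7a 39 b3 b1 26 52]
D1: mem[0x15..0x1b] <- [b1 26 52 74 3b a2 a8]
D2: mem[0x12..0x13] <- [b1 26]
D3: mem[0x16..0x1b] <- [c6 b5 7a 39 b3 b1]
query mem[0x16]=0xc6, mem[0x01]=0x26, mem[0x1a]=0xb3, mem[0x18]=0x7a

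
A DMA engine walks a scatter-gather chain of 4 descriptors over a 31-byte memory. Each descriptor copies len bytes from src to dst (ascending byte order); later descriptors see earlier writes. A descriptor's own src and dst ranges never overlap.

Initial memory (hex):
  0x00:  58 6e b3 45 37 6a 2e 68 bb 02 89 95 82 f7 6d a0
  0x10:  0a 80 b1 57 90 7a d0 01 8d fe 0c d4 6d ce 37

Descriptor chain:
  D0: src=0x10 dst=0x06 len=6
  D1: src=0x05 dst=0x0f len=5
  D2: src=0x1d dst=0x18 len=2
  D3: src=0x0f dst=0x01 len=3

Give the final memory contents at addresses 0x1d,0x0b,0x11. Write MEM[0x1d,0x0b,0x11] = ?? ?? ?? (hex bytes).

MEM[0x1d,0x0b,0x11] = ce 7a 80

D0: mem[0x06..0x0b] <- [0a 80 b1 57 90 7a]
D1: mem[0x0f..0x13] <- [6a 0a 80 b1 57]
D2: mem[0x18..0x19] <- [ce 37]
D3: mem[0x01..0x03] <- [6a 0a 80]
query mem[0x1d]=0xce, mem[0x0b]=0x7a, mem[0x11]=0x80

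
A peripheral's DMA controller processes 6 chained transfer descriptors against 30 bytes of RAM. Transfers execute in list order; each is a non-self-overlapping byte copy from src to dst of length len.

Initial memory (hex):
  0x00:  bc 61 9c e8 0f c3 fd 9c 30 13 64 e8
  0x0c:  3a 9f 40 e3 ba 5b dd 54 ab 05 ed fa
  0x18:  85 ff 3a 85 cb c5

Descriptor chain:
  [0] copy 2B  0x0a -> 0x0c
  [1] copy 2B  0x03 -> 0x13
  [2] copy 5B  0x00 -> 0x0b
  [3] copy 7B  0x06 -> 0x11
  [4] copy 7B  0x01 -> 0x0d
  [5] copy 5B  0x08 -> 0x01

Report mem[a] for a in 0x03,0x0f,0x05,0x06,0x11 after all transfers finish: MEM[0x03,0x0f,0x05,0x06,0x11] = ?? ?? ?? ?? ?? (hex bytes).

MEM[0x03,0x0f,0x05,0x06,0x11] = 64 e8 61 fd c3

[0] 0x0a->0x0c len=2 : 64 e8
[1] 0x03->0x13 len=2 : e8 0f
[2] 0x00->0x0b len=5 : bc 61 9c e8 0f
[3] 0x06->0x11 len=7 : fd 9c 30 13 64 bc 61
[4] 0x01->0x0d len=7 : 61 9c e8 0f c3 fd 9c
[5] 0x08->0x01 len=5 : 30 13 64 bc 61
query mem[0x03]=0x64, mem[0x0f]=0xe8, mem[0x05]=0x61, mem[0x06]=0xfd, mem[0x11]=0xc3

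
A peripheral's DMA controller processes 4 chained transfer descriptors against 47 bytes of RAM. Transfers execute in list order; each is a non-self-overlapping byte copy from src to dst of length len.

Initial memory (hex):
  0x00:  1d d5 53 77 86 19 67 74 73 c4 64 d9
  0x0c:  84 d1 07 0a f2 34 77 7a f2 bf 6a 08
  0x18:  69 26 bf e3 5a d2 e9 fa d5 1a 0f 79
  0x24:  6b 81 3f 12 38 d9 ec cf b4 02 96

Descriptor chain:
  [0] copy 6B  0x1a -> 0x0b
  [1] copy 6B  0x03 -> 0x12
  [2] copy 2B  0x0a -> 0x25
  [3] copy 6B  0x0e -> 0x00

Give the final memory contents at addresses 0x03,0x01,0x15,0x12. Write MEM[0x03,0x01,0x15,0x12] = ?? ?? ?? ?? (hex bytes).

  after D0: wrote 6B at 0x0b = bfe35ad2e9fa
  after D1: wrote 6B at 0x12 = 778619677473
  after D2: wrote 2B at 0x25 = 64bf
  after D3: wrote 6B at 0x00 = d2e9fa347786
query mem[0x03]=0x34, mem[0x01]=0xe9, mem[0x15]=0x67, mem[0x12]=0x77

MEM[0x03,0x01,0x15,0x12] = 34 e9 67 77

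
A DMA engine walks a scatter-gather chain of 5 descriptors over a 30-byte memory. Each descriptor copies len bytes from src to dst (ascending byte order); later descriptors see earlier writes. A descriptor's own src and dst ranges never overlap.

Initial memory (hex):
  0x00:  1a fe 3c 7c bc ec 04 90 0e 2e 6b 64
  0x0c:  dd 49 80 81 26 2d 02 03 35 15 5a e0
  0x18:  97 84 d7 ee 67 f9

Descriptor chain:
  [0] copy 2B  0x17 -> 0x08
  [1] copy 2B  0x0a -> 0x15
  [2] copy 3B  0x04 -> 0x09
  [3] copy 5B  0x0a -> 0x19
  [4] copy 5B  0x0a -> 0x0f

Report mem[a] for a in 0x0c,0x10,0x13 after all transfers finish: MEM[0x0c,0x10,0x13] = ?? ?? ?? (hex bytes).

MEM[0x0c,0x10,0x13] = dd 04 80

#0 dst[0x08+2] := {0xe0,0x97}
#1 dst[0x15+2] := {0x6b,0x64}
#2 dst[0x09+3] := {0xbc,0xec,0x04}
#3 dst[0x19+5] := {0xec,0x04,0xdd,0x49,0x80}
#4 dst[0x0f+5] := {0xec,0x04,0xdd,0x49,0x80}
query mem[0x0c]=0xdd, mem[0x10]=0x04, mem[0x13]=0x80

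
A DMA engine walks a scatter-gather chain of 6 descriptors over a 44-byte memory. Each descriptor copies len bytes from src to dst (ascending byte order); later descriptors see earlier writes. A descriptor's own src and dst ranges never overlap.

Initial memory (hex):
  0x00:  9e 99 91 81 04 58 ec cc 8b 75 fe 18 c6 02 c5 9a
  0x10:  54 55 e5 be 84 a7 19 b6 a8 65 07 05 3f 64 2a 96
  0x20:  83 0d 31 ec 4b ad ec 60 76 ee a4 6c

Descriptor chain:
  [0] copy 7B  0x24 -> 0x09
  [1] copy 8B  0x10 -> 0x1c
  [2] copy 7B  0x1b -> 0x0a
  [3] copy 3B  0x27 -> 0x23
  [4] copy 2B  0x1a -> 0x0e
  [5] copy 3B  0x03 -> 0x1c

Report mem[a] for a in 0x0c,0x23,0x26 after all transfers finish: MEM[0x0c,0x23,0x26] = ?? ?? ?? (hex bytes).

D0: mem[0x09..0x0f] <- [4b ad ec 60 76 ee a4]
D1: mem[0x1c..0x23] <- [54 55 e5 be 84 a7 19 b6]
D2: mem[0x0a..0x10] <- [05 54 55 e5 be 84 a7]
D3: mem[0x23..0x25] <- [60 76 ee]
D4: mem[0x0e..0x0f] <- [07 05]
D5: mem[0x1c..0x1e] <- [81 04 58]
query mem[0x0c]=0x55, mem[0x23]=0x60, mem[0x26]=0xec

MEM[0x0c,0x23,0x26] = 55 60 ec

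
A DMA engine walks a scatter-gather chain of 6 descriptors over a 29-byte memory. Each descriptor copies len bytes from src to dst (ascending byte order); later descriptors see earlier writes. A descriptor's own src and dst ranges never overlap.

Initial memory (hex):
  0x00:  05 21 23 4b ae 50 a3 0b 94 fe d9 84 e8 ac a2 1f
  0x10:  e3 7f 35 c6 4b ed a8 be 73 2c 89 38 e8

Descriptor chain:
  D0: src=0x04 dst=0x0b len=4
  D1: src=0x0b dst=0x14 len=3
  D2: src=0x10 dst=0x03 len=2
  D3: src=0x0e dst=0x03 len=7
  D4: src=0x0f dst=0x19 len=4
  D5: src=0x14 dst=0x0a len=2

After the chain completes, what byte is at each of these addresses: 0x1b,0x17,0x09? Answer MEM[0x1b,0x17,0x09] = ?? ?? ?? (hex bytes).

D0: mem[0x0b..0x0e] <- [ae 50 a3 0b]
D1: mem[0x14..0x16] <- [ae 50 a3]
D2: mem[0x03..0x04] <- [e3 7f]
D3: mem[0x03..0x09] <- [0b 1f e3 7f 35 c6 ae]
D4: mem[0x19..0x1c] <- [1f e3 7f 35]
D5: mem[0x0a..0x0b] <- [ae 50]
query mem[0x1b]=0x7f, mem[0x17]=0xbe, mem[0x09]=0xae

MEM[0x1b,0x17,0x09] = 7f be ae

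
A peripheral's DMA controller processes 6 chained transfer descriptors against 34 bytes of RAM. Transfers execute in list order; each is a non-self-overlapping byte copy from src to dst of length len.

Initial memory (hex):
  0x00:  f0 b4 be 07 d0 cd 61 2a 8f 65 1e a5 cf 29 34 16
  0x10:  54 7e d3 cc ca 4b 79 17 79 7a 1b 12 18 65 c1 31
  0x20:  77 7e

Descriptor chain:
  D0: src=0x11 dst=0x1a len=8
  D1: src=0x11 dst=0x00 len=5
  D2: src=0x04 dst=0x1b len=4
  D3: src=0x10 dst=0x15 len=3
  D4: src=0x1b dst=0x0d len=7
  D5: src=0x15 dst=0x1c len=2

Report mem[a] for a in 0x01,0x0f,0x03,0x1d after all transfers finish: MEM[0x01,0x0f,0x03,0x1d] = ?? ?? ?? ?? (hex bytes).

MEM[0x01,0x0f,0x03,0x1d] = d3 61 ca 7e

D0: mem[0x1a..0x21] <- [7e d3 cc ca 4b 79 17 79]
D1: mem[0x00..0x04] <- [7e d3 cc ca 4b]
D2: mem[0x1b..0x1e] <- [4b cd 61 2a]
D3: mem[0x15..0x17] <- [54 7e d3]
D4: mem[0x0d..0x13] <- [4b cd 61 2a 79 17 79]
D5: mem[0x1c..0x1d] <- [54 7e]
query mem[0x01]=0xd3, mem[0x0f]=0x61, mem[0x03]=0xca, mem[0x1d]=0x7e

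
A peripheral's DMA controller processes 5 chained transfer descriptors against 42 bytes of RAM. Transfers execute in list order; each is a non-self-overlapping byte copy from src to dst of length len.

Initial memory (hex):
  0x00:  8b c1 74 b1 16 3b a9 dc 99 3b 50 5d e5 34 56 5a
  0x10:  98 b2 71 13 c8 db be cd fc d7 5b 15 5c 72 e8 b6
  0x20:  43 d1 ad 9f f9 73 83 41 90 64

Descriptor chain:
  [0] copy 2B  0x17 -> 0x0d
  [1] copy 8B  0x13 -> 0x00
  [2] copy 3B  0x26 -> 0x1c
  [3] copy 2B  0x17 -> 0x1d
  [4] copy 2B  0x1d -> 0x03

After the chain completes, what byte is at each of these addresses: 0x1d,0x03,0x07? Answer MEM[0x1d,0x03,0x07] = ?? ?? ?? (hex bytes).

[0] 0x17->0x0d len=2 : cd fc
[1] 0x13->0x00 len=8 : 13 c8 db be cd fc d7 5b
[2] 0x26->0x1c len=3 : 83 41 90
[3] 0x17->0x1d len=2 : cd fc
[4] 0x1d->0x03 len=2 : cd fc
query mem[0x1d]=0xcd, mem[0x03]=0xcd, mem[0x07]=0x5b

MEM[0x1d,0x03,0x07] = cd cd 5b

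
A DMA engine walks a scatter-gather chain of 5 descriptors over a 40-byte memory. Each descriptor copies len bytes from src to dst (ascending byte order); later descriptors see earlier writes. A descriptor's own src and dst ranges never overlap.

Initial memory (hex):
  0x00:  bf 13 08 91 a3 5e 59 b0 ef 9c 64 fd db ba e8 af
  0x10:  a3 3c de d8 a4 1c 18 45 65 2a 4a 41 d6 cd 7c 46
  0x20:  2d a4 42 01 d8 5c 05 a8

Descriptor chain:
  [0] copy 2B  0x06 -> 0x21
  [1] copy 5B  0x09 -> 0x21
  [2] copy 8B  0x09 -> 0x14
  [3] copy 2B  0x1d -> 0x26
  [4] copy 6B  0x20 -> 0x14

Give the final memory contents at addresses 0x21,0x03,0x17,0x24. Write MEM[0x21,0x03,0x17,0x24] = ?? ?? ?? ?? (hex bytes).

MEM[0x21,0x03,0x17,0x24] = 9c 91 fd db

  after D0: wrote 2B at 0x21 = 59b0
  after D1: wrote 5B at 0x21 = 9c64fddbba
  after D2: wrote 8B at 0x14 = 9c64fddbbae8afa3
  after D3: wrote 2B at 0x26 = cd7c
  after D4: wrote 6B at 0x14 = 2d9c64fddbba
query mem[0x21]=0x9c, mem[0x03]=0x91, mem[0x17]=0xfd, mem[0x24]=0xdb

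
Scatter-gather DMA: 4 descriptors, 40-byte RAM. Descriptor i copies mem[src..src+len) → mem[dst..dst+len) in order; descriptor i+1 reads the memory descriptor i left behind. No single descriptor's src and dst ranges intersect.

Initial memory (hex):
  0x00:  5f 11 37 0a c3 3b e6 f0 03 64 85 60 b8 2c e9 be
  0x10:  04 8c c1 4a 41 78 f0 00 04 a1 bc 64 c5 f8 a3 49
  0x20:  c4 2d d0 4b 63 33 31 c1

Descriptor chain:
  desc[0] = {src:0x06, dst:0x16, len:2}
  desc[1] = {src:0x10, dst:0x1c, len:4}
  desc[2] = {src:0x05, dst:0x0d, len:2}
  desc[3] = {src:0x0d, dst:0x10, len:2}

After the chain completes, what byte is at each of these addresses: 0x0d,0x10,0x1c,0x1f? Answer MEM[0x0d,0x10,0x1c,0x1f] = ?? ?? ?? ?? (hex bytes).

D0: mem[0x16..0x17] <- [e6 f0]
D1: mem[0x1c..0x1f] <- [04 8c c1 4a]
D2: mem[0x0d..0x0e] <- [3b e6]
D3: mem[0x10..0x11] <- [3b e6]
query mem[0x0d]=0x3b, mem[0x10]=0x3b, mem[0x1c]=0x04, mem[0x1f]=0x4a

MEM[0x0d,0x10,0x1c,0x1f] = 3b 3b 04 4a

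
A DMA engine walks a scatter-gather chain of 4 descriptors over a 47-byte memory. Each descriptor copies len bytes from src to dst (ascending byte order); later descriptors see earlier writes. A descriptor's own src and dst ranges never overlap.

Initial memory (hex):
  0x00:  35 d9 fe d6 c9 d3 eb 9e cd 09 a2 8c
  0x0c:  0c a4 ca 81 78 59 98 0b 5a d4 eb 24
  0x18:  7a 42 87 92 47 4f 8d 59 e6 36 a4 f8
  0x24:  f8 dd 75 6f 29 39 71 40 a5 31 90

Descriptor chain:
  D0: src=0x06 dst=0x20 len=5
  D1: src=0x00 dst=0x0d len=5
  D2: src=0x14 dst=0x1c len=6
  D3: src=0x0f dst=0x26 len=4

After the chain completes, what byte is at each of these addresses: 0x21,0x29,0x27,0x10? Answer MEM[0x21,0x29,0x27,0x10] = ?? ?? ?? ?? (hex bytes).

MEM[0x21,0x29,0x27,0x10] = 42 98 d6 d6

[0] 0x06->0x20 len=5 : eb 9e cd 09 a2
[1] 0x00->0x0d len=5 : 35 d9 fe d6 c9
[2] 0x14->0x1c len=6 : 5a d4 eb 24 7a 42
[3] 0x0f->0x26 len=4 : fe d6 c9 98
query mem[0x21]=0x42, mem[0x29]=0x98, mem[0x27]=0xd6, mem[0x10]=0xd6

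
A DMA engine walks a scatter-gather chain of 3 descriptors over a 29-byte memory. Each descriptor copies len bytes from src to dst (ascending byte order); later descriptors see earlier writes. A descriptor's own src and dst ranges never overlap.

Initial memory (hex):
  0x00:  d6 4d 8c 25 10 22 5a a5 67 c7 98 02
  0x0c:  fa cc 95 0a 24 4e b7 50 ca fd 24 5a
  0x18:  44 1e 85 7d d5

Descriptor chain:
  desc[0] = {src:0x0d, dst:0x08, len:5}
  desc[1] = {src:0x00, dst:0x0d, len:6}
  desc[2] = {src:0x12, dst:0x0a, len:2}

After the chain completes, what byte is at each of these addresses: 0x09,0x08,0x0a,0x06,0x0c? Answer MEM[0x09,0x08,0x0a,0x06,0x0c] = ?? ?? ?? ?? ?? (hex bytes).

MEM[0x09,0x08,0x0a,0x06,0x0c] = 95 cc 22 5a 4e

[0] 0x0d->0x08 len=5 : cc 95 0a 24 4e
[1] 0x00->0x0d len=6 : d6 4d 8c 25 10 22
[2] 0x12->0x0a len=2 : 22 50
query mem[0x09]=0x95, mem[0x08]=0xcc, mem[0x0a]=0x22, mem[0x06]=0x5a, mem[0x0c]=0x4e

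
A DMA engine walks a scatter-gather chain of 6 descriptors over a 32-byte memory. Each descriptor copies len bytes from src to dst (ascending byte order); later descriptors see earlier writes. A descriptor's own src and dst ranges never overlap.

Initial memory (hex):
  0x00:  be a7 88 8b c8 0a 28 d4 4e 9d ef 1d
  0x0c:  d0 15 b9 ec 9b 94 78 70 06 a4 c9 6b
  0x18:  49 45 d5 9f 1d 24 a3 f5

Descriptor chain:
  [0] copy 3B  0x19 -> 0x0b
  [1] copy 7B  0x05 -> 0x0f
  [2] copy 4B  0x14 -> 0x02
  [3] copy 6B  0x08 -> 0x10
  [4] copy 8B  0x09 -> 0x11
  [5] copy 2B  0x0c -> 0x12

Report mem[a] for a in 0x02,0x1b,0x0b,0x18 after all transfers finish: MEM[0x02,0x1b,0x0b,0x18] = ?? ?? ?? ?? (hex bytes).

MEM[0x02,0x1b,0x0b,0x18] = ef 9f 45 4e

  after D0: wrote 3B at 0x0b = 45d59f
  after D1: wrote 7B at 0x0f = 0a28d44e9def45
  after D2: wrote 4B at 0x02 = ef45c96b
  after D3: wrote 6B at 0x10 = 4e9def45d59f
  after D4: wrote 8B at 0x11 = 9def45d59fb90a4e
  after D5: wrote 2B at 0x12 = d59f
query mem[0x02]=0xef, mem[0x1b]=0x9f, mem[0x0b]=0x45, mem[0x18]=0x4e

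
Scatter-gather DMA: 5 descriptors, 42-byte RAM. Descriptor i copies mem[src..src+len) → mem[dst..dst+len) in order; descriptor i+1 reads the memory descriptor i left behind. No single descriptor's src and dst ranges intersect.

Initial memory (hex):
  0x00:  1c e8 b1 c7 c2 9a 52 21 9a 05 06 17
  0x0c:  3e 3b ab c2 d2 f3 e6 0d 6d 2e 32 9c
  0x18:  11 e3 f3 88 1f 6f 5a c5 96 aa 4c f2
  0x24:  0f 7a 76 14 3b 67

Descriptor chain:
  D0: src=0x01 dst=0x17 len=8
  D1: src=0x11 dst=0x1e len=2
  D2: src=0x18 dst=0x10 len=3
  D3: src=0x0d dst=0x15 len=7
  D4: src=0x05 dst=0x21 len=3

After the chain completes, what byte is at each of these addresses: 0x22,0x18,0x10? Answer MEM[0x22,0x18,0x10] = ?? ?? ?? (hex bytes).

#0 dst[0x17+8] := {0xe8,0xb1,0xc7,0xc2,0x9a,0x52,0x21,0x9a}
#1 dst[0x1e+2] := {0xf3,0xe6}
#2 dst[0x10+3] := {0xb1,0xc7,0xc2}
#3 dst[0x15+7] := {0x3b,0xab,0xc2,0xb1,0xc7,0xc2,0x0d}
#4 dst[0x21+3] := {0x9a,0x52,0x21}
query mem[0x22]=0x52, mem[0x18]=0xb1, mem[0x10]=0xb1

MEM[0x22,0x18,0x10] = 52 b1 b1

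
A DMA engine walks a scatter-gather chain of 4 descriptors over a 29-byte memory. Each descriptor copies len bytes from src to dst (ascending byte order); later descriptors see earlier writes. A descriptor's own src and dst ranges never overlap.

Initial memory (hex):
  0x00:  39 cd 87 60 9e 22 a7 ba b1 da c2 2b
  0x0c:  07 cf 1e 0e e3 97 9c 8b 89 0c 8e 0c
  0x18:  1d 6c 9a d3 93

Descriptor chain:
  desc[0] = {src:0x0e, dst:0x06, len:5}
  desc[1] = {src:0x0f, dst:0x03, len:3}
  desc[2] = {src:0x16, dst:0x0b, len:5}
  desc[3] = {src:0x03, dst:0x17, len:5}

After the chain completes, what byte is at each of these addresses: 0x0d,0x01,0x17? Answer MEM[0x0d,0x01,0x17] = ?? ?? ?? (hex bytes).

MEM[0x0d,0x01,0x17] = 1d cd 0e

D0: mem[0x06..0x0a] <- [1e 0e e3 97 9c]
D1: mem[0x03..0x05] <- [0e e3 97]
D2: mem[0x0b..0x0f] <- [8e 0c 1d 6c 9a]
D3: mem[0x17..0x1b] <- [0e e3 97 1e 0e]
query mem[0x0d]=0x1d, mem[0x01]=0xcd, mem[0x17]=0x0e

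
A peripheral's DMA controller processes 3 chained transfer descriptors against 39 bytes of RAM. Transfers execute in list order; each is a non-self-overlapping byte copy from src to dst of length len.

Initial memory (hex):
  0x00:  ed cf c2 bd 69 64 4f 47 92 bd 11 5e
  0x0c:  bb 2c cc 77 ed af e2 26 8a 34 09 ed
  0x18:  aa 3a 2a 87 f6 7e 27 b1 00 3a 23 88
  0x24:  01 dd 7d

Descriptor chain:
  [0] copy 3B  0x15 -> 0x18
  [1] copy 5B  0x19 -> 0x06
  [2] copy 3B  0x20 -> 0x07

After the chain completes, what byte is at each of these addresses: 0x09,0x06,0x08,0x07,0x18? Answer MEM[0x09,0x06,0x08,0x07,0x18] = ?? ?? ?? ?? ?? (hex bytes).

MEM[0x09,0x06,0x08,0x07,0x18] = 23 09 3a 00 34

[0] 0x15->0x18 len=3 : 34 09 ed
[1] 0x19->0x06 len=5 : 09 ed 87 f6 7e
[2] 0x20->0x07 len=3 : 00 3a 23
query mem[0x09]=0x23, mem[0x06]=0x09, mem[0x08]=0x3a, mem[0x07]=0x00, mem[0x18]=0x34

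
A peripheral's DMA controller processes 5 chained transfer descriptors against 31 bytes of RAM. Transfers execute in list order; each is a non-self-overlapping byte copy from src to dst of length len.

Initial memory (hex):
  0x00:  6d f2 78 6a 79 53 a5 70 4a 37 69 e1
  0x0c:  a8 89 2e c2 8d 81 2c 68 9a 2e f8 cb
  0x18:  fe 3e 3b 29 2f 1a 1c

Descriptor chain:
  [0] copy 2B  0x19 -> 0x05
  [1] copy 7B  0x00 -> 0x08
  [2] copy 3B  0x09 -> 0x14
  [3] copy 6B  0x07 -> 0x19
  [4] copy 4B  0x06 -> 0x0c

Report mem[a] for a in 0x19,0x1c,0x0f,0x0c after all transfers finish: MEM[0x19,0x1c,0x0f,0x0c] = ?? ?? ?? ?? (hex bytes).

  after D0: wrote 2B at 0x05 = 3e3b
  after D1: wrote 7B at 0x08 = 6df2786a793e3b
  after D2: wrote 3B at 0x14 = f2786a
  after D3: wrote 6B at 0x19 = 706df2786a79
  after D4: wrote 4B at 0x0c = 3b706df2
query mem[0x19]=0x70, mem[0x1c]=0x78, mem[0x0f]=0xf2, mem[0x0c]=0x3b

MEM[0x19,0x1c,0x0f,0x0c] = 70 78 f2 3b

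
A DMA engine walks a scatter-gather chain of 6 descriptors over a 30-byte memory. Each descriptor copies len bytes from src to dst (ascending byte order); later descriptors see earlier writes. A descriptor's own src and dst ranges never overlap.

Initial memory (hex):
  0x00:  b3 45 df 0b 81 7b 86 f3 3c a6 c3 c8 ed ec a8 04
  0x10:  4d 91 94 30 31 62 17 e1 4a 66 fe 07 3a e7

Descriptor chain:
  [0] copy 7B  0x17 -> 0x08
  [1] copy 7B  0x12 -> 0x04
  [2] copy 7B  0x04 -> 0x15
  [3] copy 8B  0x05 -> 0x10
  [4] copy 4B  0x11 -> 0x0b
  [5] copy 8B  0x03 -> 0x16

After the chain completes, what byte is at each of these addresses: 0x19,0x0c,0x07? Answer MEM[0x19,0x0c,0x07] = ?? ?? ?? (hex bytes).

#0 dst[0x08+7] := {0xe1,0x4a,0x66,0xfe,0x07,0x3a,0xe7}
#1 dst[0x04+7] := {0x94,0x30,0x31,0x62,0x17,0xe1,0x4a}
#2 dst[0x15+7] := {0x94,0x30,0x31,0x62,0x17,0xe1,0x4a}
#3 dst[0x10+8] := {0x30,0x31,0x62,0x17,0xe1,0x4a,0xfe,0x07}
#4 dst[0x0b+4] := {0x31,0x62,0x17,0xe1}
#5 dst[0x16+8] := {0x0b,0x94,0x30,0x31,0x62,0x17,0xe1,0x4a}
query mem[0x19]=0x31, mem[0x0c]=0x62, mem[0x07]=0x62

MEM[0x19,0x0c,0x07] = 31 62 62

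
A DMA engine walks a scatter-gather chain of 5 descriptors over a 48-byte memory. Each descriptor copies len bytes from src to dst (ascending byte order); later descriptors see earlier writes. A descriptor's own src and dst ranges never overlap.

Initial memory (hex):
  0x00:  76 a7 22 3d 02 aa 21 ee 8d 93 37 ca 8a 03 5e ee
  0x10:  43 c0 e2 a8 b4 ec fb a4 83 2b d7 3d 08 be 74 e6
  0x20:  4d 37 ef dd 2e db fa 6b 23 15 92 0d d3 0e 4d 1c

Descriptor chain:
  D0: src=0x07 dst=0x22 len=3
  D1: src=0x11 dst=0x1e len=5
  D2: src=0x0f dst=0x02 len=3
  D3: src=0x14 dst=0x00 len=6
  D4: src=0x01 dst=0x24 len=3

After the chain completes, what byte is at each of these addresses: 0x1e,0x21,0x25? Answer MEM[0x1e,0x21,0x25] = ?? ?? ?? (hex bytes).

D0: mem[0x22..0x24] <- [ee 8d 93]
D1: mem[0x1e..0x22] <- [c0 e2 a8 b4 ec]
D2: mem[0x02..0x04] <- [ee 43 c0]
D3: mem[0x00..0x05] <- [b4 ec fb a4 83 2b]
D4: mem[0x24..0x26] <- [ec fb a4]
query mem[0x1e]=0xc0, mem[0x21]=0xb4, mem[0x25]=0xfb

MEM[0x1e,0x21,0x25] = c0 b4 fb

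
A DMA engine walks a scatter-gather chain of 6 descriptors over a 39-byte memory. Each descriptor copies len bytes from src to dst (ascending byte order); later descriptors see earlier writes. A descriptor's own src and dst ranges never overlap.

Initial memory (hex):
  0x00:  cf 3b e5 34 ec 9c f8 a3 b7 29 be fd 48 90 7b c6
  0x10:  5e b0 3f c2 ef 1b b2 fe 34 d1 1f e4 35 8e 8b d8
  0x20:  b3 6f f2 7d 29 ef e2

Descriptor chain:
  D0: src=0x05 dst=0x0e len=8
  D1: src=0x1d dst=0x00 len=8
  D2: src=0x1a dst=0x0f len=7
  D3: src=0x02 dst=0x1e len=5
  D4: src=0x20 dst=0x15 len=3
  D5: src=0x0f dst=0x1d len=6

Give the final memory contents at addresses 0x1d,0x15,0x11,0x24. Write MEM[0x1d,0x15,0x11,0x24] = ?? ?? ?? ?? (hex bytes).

MEM[0x1d,0x15,0x11,0x24] = 1f 6f 35 29

[0] 0x05->0x0e len=8 : 9c f8 a3 b7 29 be fd 48
[1] 0x1d->0x00 len=8 : 8e 8b d8 b3 6f f2 7d 29
[2] 0x1a->0x0f len=7 : 1f e4 35 8e 8b d8 b3
[3] 0x02->0x1e len=5 : d8 b3 6f f2 7d
[4] 0x20->0x15 len=3 : 6f f2 7d
[5] 0x0f->0x1d len=6 : 1f e4 35 8e 8b d8
query mem[0x1d]=0x1f, mem[0x15]=0x6f, mem[0x11]=0x35, mem[0x24]=0x29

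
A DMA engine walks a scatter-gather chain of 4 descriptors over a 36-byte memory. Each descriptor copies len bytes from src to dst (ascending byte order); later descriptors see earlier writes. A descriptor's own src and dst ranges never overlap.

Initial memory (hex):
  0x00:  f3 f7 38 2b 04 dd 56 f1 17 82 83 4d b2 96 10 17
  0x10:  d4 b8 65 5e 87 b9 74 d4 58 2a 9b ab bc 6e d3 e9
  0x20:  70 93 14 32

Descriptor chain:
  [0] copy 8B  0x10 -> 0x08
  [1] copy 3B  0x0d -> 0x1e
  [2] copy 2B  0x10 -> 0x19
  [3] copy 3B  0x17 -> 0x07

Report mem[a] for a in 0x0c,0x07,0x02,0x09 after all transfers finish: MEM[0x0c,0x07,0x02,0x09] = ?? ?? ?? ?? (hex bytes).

[0] 0x10->0x08 len=8 : d4 b8 65 5e 87 b9 74 d4
[1] 0x0d->0x1e len=3 : b9 74 d4
[2] 0x10->0x19 len=2 : d4 b8
[3] 0x17->0x07 len=3 : d4 58 d4
query mem[0x0c]=0x87, mem[0x07]=0xd4, mem[0x02]=0x38, mem[0x09]=0xd4

MEM[0x0c,0x07,0x02,0x09] = 87 d4 38 d4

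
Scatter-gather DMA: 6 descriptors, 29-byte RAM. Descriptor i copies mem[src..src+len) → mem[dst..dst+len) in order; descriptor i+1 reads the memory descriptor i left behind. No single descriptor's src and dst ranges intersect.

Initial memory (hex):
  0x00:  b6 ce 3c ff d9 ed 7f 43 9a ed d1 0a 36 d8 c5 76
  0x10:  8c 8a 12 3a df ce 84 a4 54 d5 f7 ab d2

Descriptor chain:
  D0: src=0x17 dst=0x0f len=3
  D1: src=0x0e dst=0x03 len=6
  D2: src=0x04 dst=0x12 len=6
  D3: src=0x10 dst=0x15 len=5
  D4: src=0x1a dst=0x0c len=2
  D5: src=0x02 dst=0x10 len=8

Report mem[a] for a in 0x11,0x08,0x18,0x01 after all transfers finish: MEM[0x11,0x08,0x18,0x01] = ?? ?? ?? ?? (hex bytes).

#0 dst[0x0f+3] := {0xa4,0x54,0xd5}
#1 dst[0x03+6] := {0xc5,0xa4,0x54,0xd5,0x12,0x3a}
#2 dst[0x12+6] := {0xa4,0x54,0xd5,0x12,0x3a,0xed}
#3 dst[0x15+5] := {0x54,0xd5,0xa4,0x54,0xd5}
#4 dst[0x0c+2] := {0xf7,0xab}
#5 dst[0x10+8] := {0x3c,0xc5,0xa4,0x54,0xd5,0x12,0x3a,0xed}
query mem[0x11]=0xc5, mem[0x08]=0x3a, mem[0x18]=0x54, mem[0x01]=0xce

MEM[0x11,0x08,0x18,0x01] = c5 3a 54 ce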